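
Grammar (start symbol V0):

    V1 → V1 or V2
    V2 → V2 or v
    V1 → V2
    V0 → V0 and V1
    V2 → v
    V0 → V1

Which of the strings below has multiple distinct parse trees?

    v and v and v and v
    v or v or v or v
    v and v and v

v or v or v or v

v and v and v and v: 1 tree
v or v or v or v: 8 trees
v and v and v: 1 tree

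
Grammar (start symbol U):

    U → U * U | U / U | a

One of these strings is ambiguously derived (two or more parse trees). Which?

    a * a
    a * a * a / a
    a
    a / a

a * a: 1 tree
a * a * a / a: 5 trees
a: 1 tree
a / a: 1 tree

a * a * a / a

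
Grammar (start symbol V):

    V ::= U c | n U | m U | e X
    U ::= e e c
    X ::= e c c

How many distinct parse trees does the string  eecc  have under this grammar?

Parse trees for eecc:
  [V [U e e c] c]
  [V e [X e c c]]

2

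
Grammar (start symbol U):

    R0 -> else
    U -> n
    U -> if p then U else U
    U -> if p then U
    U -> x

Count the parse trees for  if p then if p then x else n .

Parse trees for if p then if p then x else n:
  [U if p then [U if p then [U x]] else [U n]]
  [U if p then [U if p then [U x] else [U n]]]

2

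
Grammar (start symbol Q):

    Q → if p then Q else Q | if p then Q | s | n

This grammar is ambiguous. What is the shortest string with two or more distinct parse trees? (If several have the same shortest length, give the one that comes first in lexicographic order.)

length 1: no string has ≥2 trees
length 4: no string has ≥2 trees
length 6: no string has ≥2 trees
length 7: no string has ≥2 trees
length 9: if p then if p then n else n has 2 parse trees

Two derivations of if p then if p then n else n:
  Q ⇒ if p then Q else Q ⇒ if p then if p then Q else Q ⇒ if p then if p then n else Q ⇒ if p then if p then n else n
  Q ⇒ if p then Q ⇒ if p then if p then Q else Q ⇒ if p then if p then n else Q ⇒ if p then if p then n else n

if p then if p then n else n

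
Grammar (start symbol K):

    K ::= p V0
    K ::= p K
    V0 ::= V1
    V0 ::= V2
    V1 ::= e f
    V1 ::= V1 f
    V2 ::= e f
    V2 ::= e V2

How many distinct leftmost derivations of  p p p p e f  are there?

Parse trees for p p p p e f:
  [K p [K p [K p [K p [V0 [V1 e f]]]]]]
  [K p [K p [K p [K p [V0 [V2 e f]]]]]]

2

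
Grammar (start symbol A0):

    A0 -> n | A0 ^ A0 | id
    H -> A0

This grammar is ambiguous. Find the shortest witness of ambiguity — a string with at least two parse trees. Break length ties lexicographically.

length 1: no string has ≥2 trees
length 3: no string has ≥2 trees
length 5: id ^ id ^ id has 2 parse trees

Two derivations of id ^ id ^ id:
  A0 ⇒ A0 ^ A0 ⇒ A0 ^ A0 ^ A0 ⇒ id ^ A0 ^ A0 ⇒ id ^ id ^ A0 ⇒ id ^ id ^ id
  A0 ⇒ A0 ^ A0 ⇒ id ^ A0 ⇒ id ^ A0 ^ A0 ⇒ id ^ id ^ A0 ⇒ id ^ id ^ id

id ^ id ^ id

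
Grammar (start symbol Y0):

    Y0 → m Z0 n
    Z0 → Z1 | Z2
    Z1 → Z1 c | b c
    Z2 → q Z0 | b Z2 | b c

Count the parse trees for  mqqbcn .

2

Parse trees for mqqbcn:
  [Y0 m [Z0 [Z2 q [Z0 [Z2 q [Z0 [Z1 b c]]]]]] n]
  [Y0 m [Z0 [Z2 q [Z0 [Z2 q [Z0 [Z2 b c]]]]]] n]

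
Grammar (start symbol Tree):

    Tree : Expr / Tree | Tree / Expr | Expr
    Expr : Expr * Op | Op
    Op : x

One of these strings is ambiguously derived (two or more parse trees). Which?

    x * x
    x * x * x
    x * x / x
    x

x * x / x

x * x: 1 tree
x * x * x: 1 tree
x * x / x: 2 trees
x: 1 tree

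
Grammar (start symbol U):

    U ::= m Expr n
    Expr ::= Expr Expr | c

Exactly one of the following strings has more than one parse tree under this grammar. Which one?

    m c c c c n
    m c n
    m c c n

m c c c c n: 5 trees
m c n: 1 tree
m c c n: 1 tree

m c c c c n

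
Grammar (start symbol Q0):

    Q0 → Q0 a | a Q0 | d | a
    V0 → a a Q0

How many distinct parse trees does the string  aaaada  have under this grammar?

5

Parse trees for aaaada:
  [Q0 [Q0 a [Q0 a [Q0 a [Q0 a [Q0 d]]]]] a]
  [Q0 a [Q0 [Q0 a [Q0 a [Q0 a [Q0 d]]]] a]]
  [Q0 a [Q0 a [Q0 [Q0 a [Q0 a [Q0 d]]] a]]]
  [Q0 a [Q0 a [Q0 a [Q0 [Q0 a [Q0 d]] a]]]]
  [Q0 a [Q0 a [Q0 a [Q0 a [Q0 [Q0 d] a]]]]]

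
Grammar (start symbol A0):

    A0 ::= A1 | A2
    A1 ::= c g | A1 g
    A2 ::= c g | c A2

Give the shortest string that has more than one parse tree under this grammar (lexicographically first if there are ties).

length 2: c g has 2 parse trees

Two derivations of c g:
  A0 ⇒ A1 ⇒ c g
  A0 ⇒ A2 ⇒ c g

c g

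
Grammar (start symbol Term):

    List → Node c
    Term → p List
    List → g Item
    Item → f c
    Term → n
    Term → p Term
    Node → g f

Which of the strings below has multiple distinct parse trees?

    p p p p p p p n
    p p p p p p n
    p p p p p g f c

p p p p p p p n: 1 tree
p p p p p p n: 1 tree
p p p p p g f c: 2 trees

p p p p p g f c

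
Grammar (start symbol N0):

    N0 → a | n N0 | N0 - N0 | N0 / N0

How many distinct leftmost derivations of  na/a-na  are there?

5

Parse trees for na/a-na:
  [N0 n [N0 [N0 [N0 a] / [N0 a]] - [N0 n [N0 a]]]]
  [N0 n [N0 [N0 a] / [N0 [N0 a] - [N0 n [N0 a]]]]]
  [N0 [N0 n [N0 [N0 a] / [N0 a]]] - [N0 n [N0 a]]]
  [N0 [N0 [N0 n [N0 a]] / [N0 a]] - [N0 n [N0 a]]]
  [N0 [N0 n [N0 a]] / [N0 [N0 a] - [N0 n [N0 a]]]]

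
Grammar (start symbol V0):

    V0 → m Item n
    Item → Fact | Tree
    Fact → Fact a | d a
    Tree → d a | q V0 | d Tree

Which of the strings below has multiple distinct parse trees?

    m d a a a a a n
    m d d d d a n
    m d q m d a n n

m d q m d a n n

m d a a a a a n: 1 tree
m d d d d a n: 1 tree
m d q m d a n n: 2 trees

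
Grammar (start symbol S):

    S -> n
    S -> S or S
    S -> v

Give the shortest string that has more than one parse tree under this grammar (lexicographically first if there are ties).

length 1: no string has ≥2 trees
length 3: no string has ≥2 trees
length 5: n or n or n has 2 parse trees

Two derivations of n or n or n:
  S ⇒ S or S ⇒ n or S ⇒ n or S or S ⇒ n or n or S ⇒ n or n or n
  S ⇒ S or S ⇒ S or S or S ⇒ n or S or S ⇒ n or n or S ⇒ n or n or n

n or n or n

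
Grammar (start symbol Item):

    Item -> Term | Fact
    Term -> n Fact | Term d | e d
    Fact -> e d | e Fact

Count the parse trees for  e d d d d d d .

Parse trees for e d d d d d d:
  [Item [Term [Term [Term [Term [Term [Term e d] d] d] d] d] d]]

1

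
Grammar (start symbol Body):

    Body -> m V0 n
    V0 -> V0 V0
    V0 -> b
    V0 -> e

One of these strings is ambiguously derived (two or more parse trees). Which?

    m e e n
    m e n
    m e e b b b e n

m e e n: 1 tree
m e n: 1 tree
m e e b b b e n: 42 trees

m e e b b b e n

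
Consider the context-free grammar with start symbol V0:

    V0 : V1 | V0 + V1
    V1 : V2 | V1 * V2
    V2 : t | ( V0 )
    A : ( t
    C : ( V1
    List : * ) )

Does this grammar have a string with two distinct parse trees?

Unambiguous

(A, C, List are unreachable from V0, so their rules don't affect L(V0).) The grammar is stratified — V0 handles '+' (left-recursive), V1 handles '*', V2 atoms. Each operator has a fixed associativity and precedence level, so every string has one parse.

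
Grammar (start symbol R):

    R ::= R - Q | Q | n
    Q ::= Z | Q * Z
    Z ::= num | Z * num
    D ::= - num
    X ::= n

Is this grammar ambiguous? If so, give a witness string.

Witness: num * num

Derivation 1: R ⇒ Q ⇒ Z ⇒ Z * num ⇒ num * num
Derivation 2: R ⇒ Q ⇒ Q * Z ⇒ Z * Z ⇒ num * Z ⇒ num * num

Two distinct leftmost derivations for the same string.

Ambiguous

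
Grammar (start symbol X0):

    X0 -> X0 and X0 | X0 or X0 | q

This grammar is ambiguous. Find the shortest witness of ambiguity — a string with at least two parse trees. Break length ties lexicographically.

length 1: no string has ≥2 trees
length 3: no string has ≥2 trees
length 5: q and q and q has 2 parse trees

Two derivations of q and q and q:
  X0 ⇒ X0 and X0 ⇒ X0 and X0 and X0 ⇒ q and X0 and X0 ⇒ q and q and X0 ⇒ q and q and q
  X0 ⇒ X0 and X0 ⇒ q and X0 ⇒ q and X0 and X0 ⇒ q and q and X0 ⇒ q and q and q

q and q and q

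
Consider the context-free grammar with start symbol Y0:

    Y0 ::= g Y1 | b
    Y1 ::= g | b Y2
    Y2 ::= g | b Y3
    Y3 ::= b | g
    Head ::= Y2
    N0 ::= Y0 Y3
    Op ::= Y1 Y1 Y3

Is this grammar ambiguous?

Only Y0, Y1, Y2, Y3 are reachable from Y0; ignoring the rest: Restricted to the reachable nonterminals, every rule has the form A → t or A → t B, and no two rules for the same A share a first terminal. The grammar encodes a DFA — one run per string.

Unambiguous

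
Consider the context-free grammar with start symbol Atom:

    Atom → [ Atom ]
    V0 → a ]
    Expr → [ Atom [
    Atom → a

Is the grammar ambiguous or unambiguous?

Unambiguous

Only Atom is reachable from Atom; ignoring the rest: Each string is a nest of matched brackets around a single atom. An opening bracket forces the recursive rule; an atom forces the base rule.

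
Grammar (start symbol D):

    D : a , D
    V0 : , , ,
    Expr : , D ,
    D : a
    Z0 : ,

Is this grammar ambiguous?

Unambiguous

Only D is reachable from D; ignoring the rest: The reachable grammar is A → atom sep A | atom. Each atom is followed by either the separator (recurse) or end-of-string (stop) — no choice point.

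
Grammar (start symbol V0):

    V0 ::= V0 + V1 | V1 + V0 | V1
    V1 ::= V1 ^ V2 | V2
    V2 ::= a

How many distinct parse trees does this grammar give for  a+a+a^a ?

Parse trees for a+a+a^a:
  [V0 [V0 [V0 [V1 [V2 a]]] + [V1 [V2 a]]] + [V1 [V1 [V2 a]] ^ [V2 a]]]
  [V0 [V0 [V1 [V2 a]] + [V0 [V1 [V2 a]]]] + [V1 [V1 [V2 a]] ^ [V2 a]]]
  [V0 [V1 [V2 a]] + [V0 [V0 [V1 [V2 a]]] + [V1 [V1 [V2 a]] ^ [V2 a]]]]
  [V0 [V1 [V2 a]] + [V0 [V1 [V2 a]] + [V0 [V1 [V1 [V2 a]] ^ [V2 a]]]]]

4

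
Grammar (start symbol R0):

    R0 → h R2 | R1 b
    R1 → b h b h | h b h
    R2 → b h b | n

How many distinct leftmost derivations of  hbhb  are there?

Parse trees for hbhb:
  [R0 h [R2 b h b]]
  [R0 [R1 h b h] b]

2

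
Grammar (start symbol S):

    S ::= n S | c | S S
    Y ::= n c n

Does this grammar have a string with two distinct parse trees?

Witness: c c c

Derivation 1: S ⇒ S S ⇒ c S ⇒ c S S ⇒ c c S ⇒ c c c
Derivation 2: S ⇒ S S ⇒ S S S ⇒ c S S ⇒ c c S ⇒ c c c

Two distinct leftmost derivations for the same string.

Ambiguous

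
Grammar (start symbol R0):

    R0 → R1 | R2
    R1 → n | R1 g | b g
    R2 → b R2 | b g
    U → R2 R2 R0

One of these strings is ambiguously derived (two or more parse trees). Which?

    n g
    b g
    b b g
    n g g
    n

b g

n g: 1 tree
b g: 2 trees
b b g: 1 tree
n g g: 1 tree
n: 1 tree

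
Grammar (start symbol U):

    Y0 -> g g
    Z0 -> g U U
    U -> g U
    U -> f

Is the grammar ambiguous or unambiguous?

(Z0, Y0 are unreachable from U, so their rules don't affect L(U).) The reachable rules are right-linear with at most one rule per (nonterminal, next-terminal) pair. Each input token forces the next rule, so parsing is deterministic.

Unambiguous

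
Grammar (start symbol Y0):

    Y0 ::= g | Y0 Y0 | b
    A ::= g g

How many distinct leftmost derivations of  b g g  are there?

Parse trees for b g g:
  [Y0 [Y0 b] [Y0 [Y0 g] [Y0 g]]]
  [Y0 [Y0 [Y0 b] [Y0 g]] [Y0 g]]

2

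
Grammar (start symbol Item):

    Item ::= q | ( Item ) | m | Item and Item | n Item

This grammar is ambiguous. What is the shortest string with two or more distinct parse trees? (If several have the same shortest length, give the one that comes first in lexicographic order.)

length 1: no string has ≥2 trees
length 2: no string has ≥2 trees
length 3: no string has ≥2 trees
length 4: n m and m has 2 parse trees

Two derivations of n m and m:
  Item ⇒ Item and Item ⇒ n Item and Item ⇒ n m and Item ⇒ n m and m
  Item ⇒ n Item ⇒ n Item and Item ⇒ n m and Item ⇒ n m and m

n m and m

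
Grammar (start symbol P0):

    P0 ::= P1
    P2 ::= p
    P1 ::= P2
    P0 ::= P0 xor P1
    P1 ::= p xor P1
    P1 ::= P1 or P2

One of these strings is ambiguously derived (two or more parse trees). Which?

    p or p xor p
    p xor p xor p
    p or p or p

p or p xor p: 1 tree
p xor p xor p: 4 trees
p or p or p: 1 tree

p xor p xor p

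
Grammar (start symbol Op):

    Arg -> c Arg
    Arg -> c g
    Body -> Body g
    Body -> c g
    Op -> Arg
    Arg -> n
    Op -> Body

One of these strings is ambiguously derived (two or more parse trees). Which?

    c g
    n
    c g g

c g: 2 trees
n: 1 tree
c g g: 1 tree

c g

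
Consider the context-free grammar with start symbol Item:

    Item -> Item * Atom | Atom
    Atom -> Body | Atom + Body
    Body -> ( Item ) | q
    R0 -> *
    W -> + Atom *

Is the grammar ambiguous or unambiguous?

(R0, W are unreachable from Item, so their rules don't affect L(Item).) The grammar is stratified — Item handles '*' (left-recursive), Atom handles '+', Body atoms. Each operator has a fixed associativity and precedence level, so every string has one parse.

Unambiguous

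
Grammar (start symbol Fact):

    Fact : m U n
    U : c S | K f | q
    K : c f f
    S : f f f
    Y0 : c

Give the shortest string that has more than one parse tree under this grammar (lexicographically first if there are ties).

length 3: no string has ≥2 trees
length 6: m c f f f n has 2 parse trees

Two derivations of m c f f f n:
  Fact ⇒ m U n ⇒ m c S n ⇒ m c f f f n
  Fact ⇒ m U n ⇒ m K f n ⇒ m c f f f n

m c f f f n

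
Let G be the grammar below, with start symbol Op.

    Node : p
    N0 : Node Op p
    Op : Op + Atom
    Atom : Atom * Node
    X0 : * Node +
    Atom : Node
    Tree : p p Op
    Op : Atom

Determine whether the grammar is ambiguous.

Only Op, Atom, Node are reachable from Op; ignoring the rest: Op → Op + Atom | Atom  ;  Atom → Atom * Node | Node  — a left-associative chain with Node at the bottom. Each string factors uniquely by precedence.

Unambiguous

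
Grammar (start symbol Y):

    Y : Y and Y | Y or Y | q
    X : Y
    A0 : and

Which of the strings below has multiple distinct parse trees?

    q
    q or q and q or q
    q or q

q: 1 tree
q or q and q or q: 5 trees
q or q: 1 tree

q or q and q or q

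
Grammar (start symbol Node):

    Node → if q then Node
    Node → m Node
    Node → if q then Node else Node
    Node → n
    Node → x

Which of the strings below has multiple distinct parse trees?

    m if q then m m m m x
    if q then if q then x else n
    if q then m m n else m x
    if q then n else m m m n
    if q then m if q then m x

if q then if q then x else n

m if q then m m m m x: 1 tree
if q then if q then x else n: 2 trees
if q then m m n else m x: 1 tree
if q then n else m m m n: 1 tree
if q then m if q then m x: 1 tree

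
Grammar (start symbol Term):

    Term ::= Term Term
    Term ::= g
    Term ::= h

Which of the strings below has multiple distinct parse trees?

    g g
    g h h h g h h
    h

g h h h g h h

g g: 1 tree
g h h h g h h: 132 trees
h: 1 tree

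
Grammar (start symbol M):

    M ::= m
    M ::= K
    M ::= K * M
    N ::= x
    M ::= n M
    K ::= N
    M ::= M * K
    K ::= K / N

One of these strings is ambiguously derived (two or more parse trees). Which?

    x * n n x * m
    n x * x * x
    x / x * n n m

n x * x * x

x * n n x * m: 1 tree
n x * x * x: 7 trees
x / x * n n m: 1 tree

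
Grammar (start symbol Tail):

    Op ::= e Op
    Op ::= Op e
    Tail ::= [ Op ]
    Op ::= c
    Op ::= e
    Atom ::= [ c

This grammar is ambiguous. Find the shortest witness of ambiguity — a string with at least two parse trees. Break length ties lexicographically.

[ e e ]

length 3: no string has ≥2 trees
length 4: [ e e ] has 2 parse trees

Two derivations of [ e e ]:
  Tail ⇒ [ Op ] ⇒ [ e Op ] ⇒ [ e e ]
  Tail ⇒ [ Op ] ⇒ [ Op e ] ⇒ [ e e ]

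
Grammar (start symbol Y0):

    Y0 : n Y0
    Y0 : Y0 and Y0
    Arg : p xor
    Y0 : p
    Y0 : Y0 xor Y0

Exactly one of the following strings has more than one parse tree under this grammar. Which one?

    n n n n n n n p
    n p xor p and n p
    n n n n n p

n n n n n n n p: 1 tree
n p xor p and n p: 5 trees
n n n n n p: 1 tree

n p xor p and n p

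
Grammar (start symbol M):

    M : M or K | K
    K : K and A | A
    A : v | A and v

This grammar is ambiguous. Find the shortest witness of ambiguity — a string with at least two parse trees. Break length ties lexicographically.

v and v

length 1: no string has ≥2 trees
length 3: v and v has 2 parse trees

Two derivations of v and v:
  M ⇒ K ⇒ K and A ⇒ A and A ⇒ v and A ⇒ v and v
  M ⇒ K ⇒ A ⇒ A and v ⇒ v and v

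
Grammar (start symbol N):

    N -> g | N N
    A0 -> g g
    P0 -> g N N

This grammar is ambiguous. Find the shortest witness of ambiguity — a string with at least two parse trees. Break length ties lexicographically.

length 1: no string has ≥2 trees
length 2: no string has ≥2 trees
length 3: g g g has 2 parse trees

Two derivations of g g g:
  N ⇒ N N ⇒ g N ⇒ g N N ⇒ g g N ⇒ g g g
  N ⇒ N N ⇒ N N N ⇒ g N N ⇒ g g N ⇒ g g g

g g g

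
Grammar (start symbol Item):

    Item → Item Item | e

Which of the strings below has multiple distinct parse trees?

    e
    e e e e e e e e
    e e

e e e e e e e e

e: 1 tree
e e e e e e e e: 429 trees
e e: 1 tree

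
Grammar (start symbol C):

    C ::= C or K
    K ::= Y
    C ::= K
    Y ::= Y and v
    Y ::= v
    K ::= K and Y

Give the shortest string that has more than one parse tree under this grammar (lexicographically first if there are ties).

length 1: no string has ≥2 trees
length 3: v and v has 2 parse trees

Two derivations of v and v:
  C ⇒ K ⇒ Y ⇒ Y and v ⇒ v and v
  C ⇒ K ⇒ K and Y ⇒ Y and Y ⇒ v and Y ⇒ v and v

v and v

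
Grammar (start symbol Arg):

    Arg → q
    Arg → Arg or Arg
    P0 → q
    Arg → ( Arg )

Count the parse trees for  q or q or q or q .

Parse trees for q or q or q or q:
  [Arg [Arg q] or [Arg [Arg q] or [Arg [Arg q] or [Arg q]]]]
  [Arg [Arg q] or [Arg [Arg [Arg q] or [Arg q]] or [Arg q]]]
  [Arg [Arg [Arg q] or [Arg q]] or [Arg [Arg q] or [Arg q]]]
  [Arg [Arg [Arg q] or [Arg [Arg q] or [Arg q]]] or [Arg q]]
  [Arg [Arg [Arg [Arg q] or [Arg q]] or [Arg q]] or [Arg q]]

5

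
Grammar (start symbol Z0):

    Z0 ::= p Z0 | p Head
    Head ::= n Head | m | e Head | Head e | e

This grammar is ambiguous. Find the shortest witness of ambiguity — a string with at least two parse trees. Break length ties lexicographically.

length 2: no string has ≥2 trees
length 3: p e e has 2 parse trees

Two derivations of p e e:
  Z0 ⇒ p Head ⇒ p e Head ⇒ p e e
  Z0 ⇒ p Head ⇒ p Head e ⇒ p e e

p e e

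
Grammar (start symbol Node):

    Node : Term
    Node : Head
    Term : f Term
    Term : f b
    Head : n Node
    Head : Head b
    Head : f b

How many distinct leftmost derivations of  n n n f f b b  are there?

3

Parse trees for n n n f f b b:
  [Node [Head n [Node [Head n [Node [Head [Head n [Node [Term f [Term f b]]]] b]]]]]]
  [Node [Head n [Node [Head [Head n [Node [Head n [Node [Term f [Term f b]]]]]] b]]]]
  [Node [Head [Head n [Node [Head n [Node [Head n [Node [Term f [Term f b]]]]]]]] b]]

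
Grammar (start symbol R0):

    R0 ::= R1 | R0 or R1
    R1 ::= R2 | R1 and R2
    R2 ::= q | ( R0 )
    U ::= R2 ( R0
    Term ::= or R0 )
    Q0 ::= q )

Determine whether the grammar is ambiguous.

(U, Term, Q0 are unreachable from R0, so their rules don't affect L(R0).) The grammar is stratified — R0 handles 'or' (left-recursive), R1 handles 'and', R2 atoms. Each operator has a fixed associativity and precedence level, so every string has one parse.

Unambiguous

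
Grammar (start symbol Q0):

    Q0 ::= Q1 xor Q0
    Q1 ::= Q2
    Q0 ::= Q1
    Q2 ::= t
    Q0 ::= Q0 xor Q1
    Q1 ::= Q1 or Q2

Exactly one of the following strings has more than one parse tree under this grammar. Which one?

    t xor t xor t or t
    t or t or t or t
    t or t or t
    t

t xor t xor t or t: 4 trees
t or t or t or t: 1 tree
t or t or t: 1 tree
t: 1 tree

t xor t xor t or t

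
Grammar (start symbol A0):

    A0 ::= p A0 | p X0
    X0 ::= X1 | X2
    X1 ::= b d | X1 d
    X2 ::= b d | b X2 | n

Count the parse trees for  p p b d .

2

Parse trees for p p b d:
  [A0 p [A0 p [X0 [X1 b d]]]]
  [A0 p [A0 p [X0 [X2 b d]]]]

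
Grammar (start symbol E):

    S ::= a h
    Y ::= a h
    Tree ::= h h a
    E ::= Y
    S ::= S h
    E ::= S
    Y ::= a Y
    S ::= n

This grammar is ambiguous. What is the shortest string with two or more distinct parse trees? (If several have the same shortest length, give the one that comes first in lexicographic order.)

length 1: no string has ≥2 trees
length 2: a h has 2 parse trees

Two derivations of a h:
  E ⇒ Y ⇒ a h
  E ⇒ S ⇒ a h

a h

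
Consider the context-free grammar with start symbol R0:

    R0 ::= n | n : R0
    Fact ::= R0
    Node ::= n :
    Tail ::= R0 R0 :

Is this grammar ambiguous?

Unambiguous

(Fact, Node, Tail are unreachable from R0, so their rules don't affect L(R0).) Right-recursive list with a separator: after each atom, whether the separator follows determines the rule. One parse per string.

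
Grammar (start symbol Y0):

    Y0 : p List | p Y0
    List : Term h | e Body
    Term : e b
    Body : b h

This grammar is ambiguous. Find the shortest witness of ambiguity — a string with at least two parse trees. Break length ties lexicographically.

p e b h

length 4: p e b h has 2 parse trees

Two derivations of p e b h:
  Y0 ⇒ p List ⇒ p Term h ⇒ p e b h
  Y0 ⇒ p List ⇒ p e Body ⇒ p e b h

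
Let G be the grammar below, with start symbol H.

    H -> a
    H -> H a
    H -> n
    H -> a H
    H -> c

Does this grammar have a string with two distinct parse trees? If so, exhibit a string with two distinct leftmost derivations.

Ambiguous

Witness: a a

Derivation 1: H ⇒ H a ⇒ a a
Derivation 2: H ⇒ a H ⇒ a a

Two distinct leftmost derivations for the same string.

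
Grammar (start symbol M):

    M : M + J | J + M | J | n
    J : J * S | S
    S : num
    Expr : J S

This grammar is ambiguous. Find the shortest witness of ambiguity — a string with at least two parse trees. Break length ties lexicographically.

num + num

length 1: no string has ≥2 trees
length 3: num + num has 2 parse trees

Two derivations of num + num:
  M ⇒ M + J ⇒ J + J ⇒ S + J ⇒ num + J ⇒ num + S ⇒ num + num
  M ⇒ J + M ⇒ S + M ⇒ num + M ⇒ num + J ⇒ num + S ⇒ num + num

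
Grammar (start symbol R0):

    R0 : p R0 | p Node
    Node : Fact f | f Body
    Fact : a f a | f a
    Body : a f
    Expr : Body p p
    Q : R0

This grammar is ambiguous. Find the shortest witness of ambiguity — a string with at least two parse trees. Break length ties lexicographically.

p f a f

length 4: p f a f has 2 parse trees

Two derivations of p f a f:
  R0 ⇒ p Node ⇒ p Fact f ⇒ p f a f
  R0 ⇒ p Node ⇒ p f Body ⇒ p f a f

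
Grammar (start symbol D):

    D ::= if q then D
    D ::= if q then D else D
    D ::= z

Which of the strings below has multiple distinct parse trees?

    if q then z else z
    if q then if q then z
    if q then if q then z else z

if q then if q then z else z

if q then z else z: 1 tree
if q then if q then z: 1 tree
if q then if q then z else z: 2 trees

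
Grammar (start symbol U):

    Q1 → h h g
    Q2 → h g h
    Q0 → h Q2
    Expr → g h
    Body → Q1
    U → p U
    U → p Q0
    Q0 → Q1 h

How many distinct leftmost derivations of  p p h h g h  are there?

Parse trees for p p h h g h:
  [U p [U p [Q0 h [Q2 h g h]]]]
  [U p [U p [Q0 [Q1 h h g] h]]]

2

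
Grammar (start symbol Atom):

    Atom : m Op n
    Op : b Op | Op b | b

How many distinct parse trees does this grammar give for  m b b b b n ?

8

Parse trees for m b b b b n:
  [Atom m [Op b [Op b [Op b [Op b]]]] n]
  [Atom m [Op b [Op b [Op [Op b] b]]] n]
  [Atom m [Op b [Op [Op b [Op b]] b]] n]
  [Atom m [Op b [Op [Op [Op b] b] b]] n]
  [Atom m [Op [Op b [Op b [Op b]]] b] n]
  [Atom m [Op [Op b [Op [Op b] b]] b] n]
  [Atom m [Op [Op [Op b [Op b]] b] b] n]
  [Atom m [Op [Op [Op [Op b] b] b] b] n]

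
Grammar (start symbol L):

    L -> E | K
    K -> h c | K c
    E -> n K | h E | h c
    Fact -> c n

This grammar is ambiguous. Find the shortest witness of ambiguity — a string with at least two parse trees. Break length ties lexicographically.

length 2: h c has 2 parse trees

Two derivations of h c:
  L ⇒ E ⇒ h c
  L ⇒ K ⇒ h c

h c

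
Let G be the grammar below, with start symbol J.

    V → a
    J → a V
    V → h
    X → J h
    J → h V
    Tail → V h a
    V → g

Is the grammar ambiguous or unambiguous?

Only J, V are reachable from J; ignoring the rest: Each reachable nonterminal has at most one production per leading terminal, and all productions are right-linear; the derivation is determined token-by-token.

Unambiguous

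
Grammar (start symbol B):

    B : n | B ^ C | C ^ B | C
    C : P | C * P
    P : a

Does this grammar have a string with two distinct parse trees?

Witness: a ^ a

Derivation 1: B ⇒ B ^ C ⇒ C ^ C ⇒ P ^ C ⇒ a ^ C ⇒ a ^ P ⇒ a ^ a
Derivation 2: B ⇒ C ^ B ⇒ P ^ B ⇒ a ^ B ⇒ a ^ C ⇒ a ^ P ⇒ a ^ a

Two distinct leftmost derivations for the same string.

Ambiguous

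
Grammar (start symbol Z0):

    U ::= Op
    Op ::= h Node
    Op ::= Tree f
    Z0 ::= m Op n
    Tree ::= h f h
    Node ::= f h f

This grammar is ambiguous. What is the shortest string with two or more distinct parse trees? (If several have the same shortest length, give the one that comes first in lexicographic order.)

length 6: m h f h f n has 2 parse trees

Two derivations of m h f h f n:
  Z0 ⇒ m Op n ⇒ m h Node n ⇒ m h f h f n
  Z0 ⇒ m Op n ⇒ m Tree f n ⇒ m h f h f n

m h f h f n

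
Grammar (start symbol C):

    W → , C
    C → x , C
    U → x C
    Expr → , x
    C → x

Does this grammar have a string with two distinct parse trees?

Unambiguous

Only C is reachable from C; ignoring the rest: The reachable grammar is A → atom sep A | atom. Each atom is followed by either the separator (recurse) or end-of-string (stop) — no choice point.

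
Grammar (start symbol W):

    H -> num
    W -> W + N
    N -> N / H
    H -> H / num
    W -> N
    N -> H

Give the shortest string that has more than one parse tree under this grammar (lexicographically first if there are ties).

length 1: no string has ≥2 trees
length 3: num / num has 2 parse trees

Two derivations of num / num:
  W ⇒ N ⇒ N / H ⇒ H / H ⇒ num / H ⇒ num / num
  W ⇒ N ⇒ H ⇒ H / num ⇒ num / num

num / num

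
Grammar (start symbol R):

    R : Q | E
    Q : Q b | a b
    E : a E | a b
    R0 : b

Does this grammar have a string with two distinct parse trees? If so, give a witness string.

Witness: a b

Derivation 1: R ⇒ Q ⇒ a b
Derivation 2: R ⇒ E ⇒ a b

Two distinct leftmost derivations for the same string.

Ambiguous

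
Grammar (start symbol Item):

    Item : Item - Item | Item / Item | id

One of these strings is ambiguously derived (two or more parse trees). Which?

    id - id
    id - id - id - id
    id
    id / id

id - id - id - id

id - id: 1 tree
id - id - id - id: 5 trees
id: 1 tree
id / id: 1 tree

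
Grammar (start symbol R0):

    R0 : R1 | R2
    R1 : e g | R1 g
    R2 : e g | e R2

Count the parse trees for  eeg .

1

Parse trees for eeg:
  [R0 [R2 e [R2 e g]]]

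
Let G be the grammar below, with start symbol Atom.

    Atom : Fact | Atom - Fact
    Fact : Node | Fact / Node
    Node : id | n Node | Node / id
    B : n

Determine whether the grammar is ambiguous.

Ambiguous

Witness: id / id

Derivation 1: Atom ⇒ Fact ⇒ Node ⇒ Node / id ⇒ id / id
Derivation 2: Atom ⇒ Fact ⇒ Fact / Node ⇒ Node / Node ⇒ id / Node ⇒ id / id

Two distinct leftmost derivations for the same string.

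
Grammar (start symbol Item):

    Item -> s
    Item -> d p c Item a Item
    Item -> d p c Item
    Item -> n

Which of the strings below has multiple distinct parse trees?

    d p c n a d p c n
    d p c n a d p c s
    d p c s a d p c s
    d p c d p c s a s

d p c d p c s a s

d p c n a d p c n: 1 tree
d p c n a d p c s: 1 tree
d p c s a d p c s: 1 tree
d p c d p c s a s: 2 trees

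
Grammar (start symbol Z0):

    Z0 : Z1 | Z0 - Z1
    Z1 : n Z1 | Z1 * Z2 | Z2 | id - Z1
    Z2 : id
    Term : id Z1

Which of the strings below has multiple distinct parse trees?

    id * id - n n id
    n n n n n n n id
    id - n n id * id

id - n n id * id

id * id - n n id: 1 tree
n n n n n n n id: 1 tree
id - n n id * id: 7 trees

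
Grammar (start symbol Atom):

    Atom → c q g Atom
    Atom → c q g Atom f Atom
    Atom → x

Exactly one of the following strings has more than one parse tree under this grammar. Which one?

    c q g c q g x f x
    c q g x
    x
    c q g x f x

c q g c q g x f x: 2 trees
c q g x: 1 tree
x: 1 tree
c q g x f x: 1 tree

c q g c q g x f x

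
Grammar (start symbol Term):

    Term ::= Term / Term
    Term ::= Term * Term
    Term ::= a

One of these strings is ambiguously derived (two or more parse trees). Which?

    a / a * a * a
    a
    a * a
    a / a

a / a * a * a: 5 trees
a: 1 tree
a * a: 1 tree
a / a: 1 tree

a / a * a * a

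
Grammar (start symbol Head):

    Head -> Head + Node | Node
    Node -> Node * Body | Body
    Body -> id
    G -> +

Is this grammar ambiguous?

(G is unreachable from Head, so its rules don't affect L(Head).) This is a standard precedence ladder (Head over Node over Body), with each level left-recursive on its own operator ('+' at Head, '*' at Node). That structure is LR(1), hence unambiguous.

Unambiguous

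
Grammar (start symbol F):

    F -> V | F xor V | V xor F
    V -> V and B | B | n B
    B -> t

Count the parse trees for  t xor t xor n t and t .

Parse trees for t xor t xor n t and t:
  [F [F [F [V [B t]]] xor [V [B t]]] xor [V [V n [B t]] and [B t]]]
  [F [F [V [B t]] xor [F [V [B t]]]] xor [V [V n [B t]] and [B t]]]
  [F [V [B t]] xor [F [F [V [B t]]] xor [V [V n [B t]] and [B t]]]]
  [F [V [B t]] xor [F [V [B t]] xor [F [V [V n [B t]] and [B t]]]]]

4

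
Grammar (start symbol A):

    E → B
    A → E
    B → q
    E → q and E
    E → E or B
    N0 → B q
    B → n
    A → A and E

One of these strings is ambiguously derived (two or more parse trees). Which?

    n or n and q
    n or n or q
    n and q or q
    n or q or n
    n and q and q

n and q and q

n or n and q: 1 tree
n or n or q: 1 tree
n and q or q: 1 tree
n or q or n: 1 tree
n and q and q: 2 trees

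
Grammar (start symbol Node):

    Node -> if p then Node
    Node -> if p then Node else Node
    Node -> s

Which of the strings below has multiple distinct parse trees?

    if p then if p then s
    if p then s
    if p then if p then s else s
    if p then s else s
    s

if p then if p then s else s

if p then if p then s: 1 tree
if p then s: 1 tree
if p then if p then s else s: 2 trees
if p then s else s: 1 tree
s: 1 tree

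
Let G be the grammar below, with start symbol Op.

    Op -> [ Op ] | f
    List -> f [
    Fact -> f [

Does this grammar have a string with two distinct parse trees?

Unambiguous

(List, Fact are unreachable from Op, so their rules don't affect L(Op).) Each string is a nest of matched brackets around a single atom. An opening bracket forces the recursive rule; an atom forces the base rule.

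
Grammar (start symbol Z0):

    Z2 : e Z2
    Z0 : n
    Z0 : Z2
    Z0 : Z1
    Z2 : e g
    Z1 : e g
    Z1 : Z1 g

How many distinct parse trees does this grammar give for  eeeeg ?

Parse trees for eeeeg:
  [Z0 [Z2 e [Z2 e [Z2 e [Z2 e g]]]]]

1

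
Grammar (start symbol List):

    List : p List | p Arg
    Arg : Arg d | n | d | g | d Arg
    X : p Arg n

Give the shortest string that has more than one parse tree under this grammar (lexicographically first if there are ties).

length 2: no string has ≥2 trees
length 3: p d d has 2 parse trees

Two derivations of p d d:
  List ⇒ p Arg ⇒ p Arg d ⇒ p d d
  List ⇒ p Arg ⇒ p d Arg ⇒ p d d

p d d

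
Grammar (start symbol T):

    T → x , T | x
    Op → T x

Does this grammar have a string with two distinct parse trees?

Only T is reachable from T; ignoring the rest: The reachable grammar is A → atom sep A | atom. Each atom is followed by either the separator (recurse) or end-of-string (stop) — no choice point.

Unambiguous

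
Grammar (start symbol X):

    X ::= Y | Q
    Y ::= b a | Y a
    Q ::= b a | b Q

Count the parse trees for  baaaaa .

1

Parse trees for baaaaa:
  [X [Y [Y [Y [Y [Y b a] a] a] a] a]]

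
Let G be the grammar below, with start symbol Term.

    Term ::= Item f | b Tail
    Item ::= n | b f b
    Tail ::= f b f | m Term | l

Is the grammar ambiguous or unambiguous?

Ambiguous

Witness: b f b f

Derivation 1: Term ⇒ Item f ⇒ b f b f
Derivation 2: Term ⇒ b Tail ⇒ b f b f

Two distinct leftmost derivations for the same string.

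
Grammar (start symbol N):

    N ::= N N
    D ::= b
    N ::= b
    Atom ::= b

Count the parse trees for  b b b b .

Parse trees for b b b b:
  [N [N b] [N [N b] [N [N b] [N b]]]]
  [N [N b] [N [N [N b] [N b]] [N b]]]
  [N [N [N b] [N b]] [N [N b] [N b]]]
  [N [N [N b] [N [N b] [N b]]] [N b]]
  [N [N [N [N b] [N b]] [N b]] [N b]]

5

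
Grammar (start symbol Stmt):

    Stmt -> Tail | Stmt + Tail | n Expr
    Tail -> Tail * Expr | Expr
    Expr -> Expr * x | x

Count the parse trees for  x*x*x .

Parse trees for x*x*x:
  [Stmt [Tail [Tail [Expr x]] * [Expr [Expr x] * x]]]
  [Stmt [Tail [Tail [Tail [Expr x]] * [Expr x]] * [Expr x]]]
  [Stmt [Tail [Tail [Expr [Expr x] * x]] * [Expr x]]]
  [Stmt [Tail [Expr [Expr [Expr x] * x] * x]]]

4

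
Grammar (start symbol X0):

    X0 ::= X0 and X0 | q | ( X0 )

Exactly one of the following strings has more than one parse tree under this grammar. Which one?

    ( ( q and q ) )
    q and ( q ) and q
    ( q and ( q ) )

( ( q and q ) ): 1 tree
q and ( q ) and q: 2 trees
( q and ( q ) ): 1 tree

q and ( q ) and q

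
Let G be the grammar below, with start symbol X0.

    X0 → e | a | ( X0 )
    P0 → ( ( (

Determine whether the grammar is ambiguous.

(P0 is unreachable from X0, so its rules don't affect L(X0).) L(X0) is { openⁿ atom closeⁿ : n ≥ 0 }. The bracket depth fixes n, and the derivation is forced at every step.

Unambiguous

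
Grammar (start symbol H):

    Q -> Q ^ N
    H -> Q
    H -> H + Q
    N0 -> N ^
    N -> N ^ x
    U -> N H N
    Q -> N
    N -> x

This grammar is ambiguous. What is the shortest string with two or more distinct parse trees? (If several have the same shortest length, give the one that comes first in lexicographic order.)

x ^ x

length 1: no string has ≥2 trees
length 3: x ^ x has 2 parse trees

Two derivations of x ^ x:
  H ⇒ Q ⇒ Q ^ N ⇒ N ^ N ⇒ x ^ N ⇒ x ^ x
  H ⇒ Q ⇒ N ⇒ N ^ x ⇒ x ^ x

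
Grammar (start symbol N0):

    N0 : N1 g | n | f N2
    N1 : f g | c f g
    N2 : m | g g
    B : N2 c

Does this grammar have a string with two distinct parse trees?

Ambiguous

Witness: f g g

Derivation 1: N0 ⇒ N1 g ⇒ f g g
Derivation 2: N0 ⇒ f N2 ⇒ f g g

Two distinct leftmost derivations for the same string.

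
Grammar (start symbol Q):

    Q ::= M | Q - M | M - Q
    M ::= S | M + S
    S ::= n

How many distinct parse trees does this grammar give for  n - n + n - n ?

Parse trees for n - n + n - n:
  [Q [Q [Q [M [S n]]] - [M [M [S n]] + [S n]]] - [M [S n]]]
  [Q [Q [M [S n]] - [Q [M [M [S n]] + [S n]]]] - [M [S n]]]
  [Q [M [S n]] - [Q [Q [M [M [S n]] + [S n]]] - [M [S n]]]]
  [Q [M [S n]] - [Q [M [M [S n]] + [S n]] - [Q [M [S n]]]]]

4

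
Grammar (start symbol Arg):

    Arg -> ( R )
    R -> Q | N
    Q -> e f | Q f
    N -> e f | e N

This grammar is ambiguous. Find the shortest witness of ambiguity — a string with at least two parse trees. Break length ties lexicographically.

length 4: ( e f ) has 2 parse trees

Two derivations of ( e f ):
  Arg ⇒ ( R ) ⇒ ( Q ) ⇒ ( e f )
  Arg ⇒ ( R ) ⇒ ( N ) ⇒ ( e f )

( e f )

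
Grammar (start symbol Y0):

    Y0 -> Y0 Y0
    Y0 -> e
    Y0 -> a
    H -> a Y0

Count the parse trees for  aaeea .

Parse trees for aaeea (showing first 6 of 14):
  [Y0 [Y0 a] [Y0 [Y0 a] [Y0 [Y0 e] [Y0 [Y0 e] [Y0 a]]]]]
  [Y0 [Y0 a] [Y0 [Y0 a] [Y0 [Y0 [Y0 e] [Y0 e]] [Y0 a]]]]
  [Y0 [Y0 a] [Y0 [Y0 [Y0 a] [Y0 e]] [Y0 [Y0 e] [Y0 a]]]]
  [Y0 [Y0 a] [Y0 [Y0 [Y0 a] [Y0 [Y0 e] [Y0 e]]] [Y0 a]]]
  [Y0 [Y0 a] [Y0 [Y0 [Y0 [Y0 a] [Y0 e]] [Y0 e]] [Y0 a]]]
  [Y0 [Y0 [Y0 a] [Y0 a]] [Y0 [Y0 e] [Y0 [Y0 e] [Y0 a]]]]

14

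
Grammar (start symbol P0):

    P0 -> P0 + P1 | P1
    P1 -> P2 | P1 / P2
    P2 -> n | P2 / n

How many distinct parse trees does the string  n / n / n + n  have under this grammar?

4

Parse trees for n / n / n + n:
  [P0 [P0 [P1 [P2 [P2 [P2 n] / n] / n]]] + [P1 [P2 n]]]
  [P0 [P0 [P1 [P1 [P2 n]] / [P2 [P2 n] / n]]] + [P1 [P2 n]]]
  [P0 [P0 [P1 [P1 [P2 [P2 n] / n]] / [P2 n]]] + [P1 [P2 n]]]
  [P0 [P0 [P1 [P1 [P1 [P2 n]] / [P2 n]] / [P2 n]]] + [P1 [P2 n]]]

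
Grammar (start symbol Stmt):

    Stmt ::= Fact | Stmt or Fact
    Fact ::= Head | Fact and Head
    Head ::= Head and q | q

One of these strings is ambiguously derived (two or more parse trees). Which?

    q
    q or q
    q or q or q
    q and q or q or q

q and q or q or q

q: 1 tree
q or q: 1 tree
q or q or q: 1 tree
q and q or q or q: 2 trees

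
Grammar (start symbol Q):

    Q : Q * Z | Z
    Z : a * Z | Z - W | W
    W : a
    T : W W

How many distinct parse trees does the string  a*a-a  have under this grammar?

3

Parse trees for a*a-a:
  [Q [Q [Z [W a]]] * [Z [Z [W a]] - [W a]]]
  [Q [Z a * [Z [Z [W a]] - [W a]]]]
  [Q [Z [Z a * [Z [W a]]] - [W a]]]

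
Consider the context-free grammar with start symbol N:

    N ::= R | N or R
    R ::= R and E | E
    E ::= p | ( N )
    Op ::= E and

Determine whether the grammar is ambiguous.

Unambiguous

Only N, R, E are reachable from N; ignoring the rest: N → N or R | R  ;  R → R and E | E  — a left-associative chain with E at the bottom. Each string factors uniquely by precedence.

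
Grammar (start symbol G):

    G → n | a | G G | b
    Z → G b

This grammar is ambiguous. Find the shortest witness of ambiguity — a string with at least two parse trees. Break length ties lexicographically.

length 1: no string has ≥2 trees
length 2: no string has ≥2 trees
length 3: a a a has 2 parse trees

Two derivations of a a a:
  G ⇒ G G ⇒ a G ⇒ a G G ⇒ a a G ⇒ a a a
  G ⇒ G G ⇒ G G G ⇒ a G G ⇒ a a G ⇒ a a a

a a a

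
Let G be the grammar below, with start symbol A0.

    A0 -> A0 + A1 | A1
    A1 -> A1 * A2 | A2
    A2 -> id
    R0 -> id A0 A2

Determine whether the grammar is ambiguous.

(R0 is unreachable from A0, so its rules don't affect L(A0).) A0 → A0 + A1 | A1  ;  A1 → A1 * A2 | A2  — a left-associative chain with A2 at the bottom. Each string factors uniquely by precedence.

Unambiguous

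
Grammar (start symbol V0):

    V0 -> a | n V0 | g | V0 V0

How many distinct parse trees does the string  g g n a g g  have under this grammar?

23

Parse trees for g g n a g g (showing first 6 of 23):
  [V0 [V0 g] [V0 [V0 g] [V0 n [V0 [V0 a] [V0 [V0 g] [V0 g]]]]]]
  [V0 [V0 g] [V0 [V0 g] [V0 n [V0 [V0 [V0 a] [V0 g]] [V0 g]]]]]
  [V0 [V0 g] [V0 [V0 g] [V0 [V0 n [V0 a]] [V0 [V0 g] [V0 g]]]]]
  [V0 [V0 g] [V0 [V0 g] [V0 [V0 n [V0 [V0 a] [V0 g]]] [V0 g]]]]
  [V0 [V0 g] [V0 [V0 g] [V0 [V0 [V0 n [V0 a]] [V0 g]] [V0 g]]]]
  [V0 [V0 g] [V0 [V0 [V0 g] [V0 n [V0 a]]] [V0 [V0 g] [V0 g]]]]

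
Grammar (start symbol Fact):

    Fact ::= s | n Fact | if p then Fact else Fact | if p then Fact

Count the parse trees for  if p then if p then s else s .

Parse trees for if p then if p then s else s:
  [Fact if p then [Fact if p then [Fact s]] else [Fact s]]
  [Fact if p then [Fact if p then [Fact s] else [Fact s]]]

2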